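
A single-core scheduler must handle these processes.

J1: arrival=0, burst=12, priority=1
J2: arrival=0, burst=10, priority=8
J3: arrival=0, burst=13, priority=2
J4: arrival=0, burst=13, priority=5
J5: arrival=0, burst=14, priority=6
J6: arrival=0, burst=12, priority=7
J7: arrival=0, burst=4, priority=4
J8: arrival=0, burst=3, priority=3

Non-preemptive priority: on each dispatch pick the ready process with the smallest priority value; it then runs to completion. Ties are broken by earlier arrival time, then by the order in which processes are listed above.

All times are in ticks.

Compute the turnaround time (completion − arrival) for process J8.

28

Gantt: | J1 0-12 | J3 12-25 | J8 25-28 | J7 28-32 | J4 32-45 | J5 45-59 | J6 59-71 | J2 71-81 |
Completion: J1=12  J2=81  J3=25  J4=45  J5=59  J6=71  J7=32  J8=28
Turnaround(J8) = completion − arrival = 28 − 0 = 28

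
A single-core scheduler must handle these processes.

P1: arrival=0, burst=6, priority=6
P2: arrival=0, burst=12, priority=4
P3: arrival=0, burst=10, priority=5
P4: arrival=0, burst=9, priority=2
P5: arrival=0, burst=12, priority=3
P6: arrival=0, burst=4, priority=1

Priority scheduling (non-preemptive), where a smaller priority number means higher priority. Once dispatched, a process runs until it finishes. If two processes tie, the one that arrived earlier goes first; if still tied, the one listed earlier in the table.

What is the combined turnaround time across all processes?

179

Timeline: | P6 0-4 | P4 4-13 | P5 13-25 | P2 25-37 | P3 37-47 | P1 47-53 |
Completion: P1=53  P2=37  P3=47  P4=13  P5=25  P6=4
Turnaround (C−A): P1=53  P2=37  P3=47  P4=13  P5=25  P6=4
Turnaround = completion − arrival: P1=53, P2=37, P3=47, P4=13, P5=25, P6=4
Total turnaround = 53 + 37 + 47 + 13 + 25 + 4 = 179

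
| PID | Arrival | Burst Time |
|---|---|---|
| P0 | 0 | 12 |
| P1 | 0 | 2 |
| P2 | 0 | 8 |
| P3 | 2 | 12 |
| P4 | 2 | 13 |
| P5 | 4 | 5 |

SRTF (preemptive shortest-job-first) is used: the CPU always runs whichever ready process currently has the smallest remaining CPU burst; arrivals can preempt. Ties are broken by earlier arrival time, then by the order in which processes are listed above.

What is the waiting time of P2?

7

Gantt: | P1 0-2 | P2 2-4 | P5 4-9 | P2 9-15 | P0 15-27 | P3 27-39 | P4 39-52 |
Completion: P0=27  P1=2  P2=15  P3=39  P4=52  P5=9
Waiting(P2) = turnaround − burst = 15 − 8 = 7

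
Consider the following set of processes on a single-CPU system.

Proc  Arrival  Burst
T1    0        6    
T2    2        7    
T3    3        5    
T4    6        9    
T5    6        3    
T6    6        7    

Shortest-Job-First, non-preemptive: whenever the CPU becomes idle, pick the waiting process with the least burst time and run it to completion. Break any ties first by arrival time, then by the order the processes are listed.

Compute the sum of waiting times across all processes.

Gantt: | T1 0-6 | T5 6-9 | T3 9-14 | T2 14-21 | T6 21-28 | T4 28-37 |
Completion: T1=6  T2=21  T3=14  T4=37  T5=9  T6=28
Turnaround (C−A): T1=6  T2=19  T3=11  T4=31  T5=3  T6=22
Waiting = turnaround − burst: T1=0, T2=12, T3=6, T4=22, T5=0, T6=15
Total waiting = 0 + 12 + 6 + 22 + 0 + 15 = 55

55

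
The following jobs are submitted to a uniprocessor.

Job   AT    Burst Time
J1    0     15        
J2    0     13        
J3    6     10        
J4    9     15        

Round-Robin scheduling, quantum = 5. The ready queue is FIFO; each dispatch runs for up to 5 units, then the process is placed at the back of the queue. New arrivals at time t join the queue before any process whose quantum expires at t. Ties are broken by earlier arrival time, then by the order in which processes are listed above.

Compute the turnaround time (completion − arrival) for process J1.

Gantt: | J1 0-5 | J2 5-10 | J1 10-15 | J3 15-20 | J4 20-25 | J2 25-30 | J1 30-35 | J3 35-40 | J4 40-45 | J2 45-48 | J4 48-53 |
Completion: J1=35  J2=48  J3=40  J4=53
Turnaround(J1) = completion − arrival = 35 − 0 = 35

35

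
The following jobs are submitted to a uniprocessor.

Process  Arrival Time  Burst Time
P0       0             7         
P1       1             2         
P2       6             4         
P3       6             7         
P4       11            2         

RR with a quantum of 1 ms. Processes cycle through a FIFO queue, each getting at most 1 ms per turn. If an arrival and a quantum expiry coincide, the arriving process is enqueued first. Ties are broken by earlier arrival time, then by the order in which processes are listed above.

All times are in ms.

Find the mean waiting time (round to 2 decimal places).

Timeline: | P0 0-1 | P1 1-2 | P0 2-3 | P1 3-4 | P0 4-6 | P2 6-7 | P3 7-8 | P0 8-9 | P2 9-10 | P3 10-11 | P0 11-12 | P2 12-13 | P4 13-14 | P3 14-15 | P0 15-16 | P2 16-17 | P4 17-18 | P3 18-22 |
Completion: P0=16  P1=4  P2=17  P3=22  P4=18
Waiting times: P0=9, P1=1, P2=7, P3=9, P4=5
Average waiting = (9+1+7+9+5) / 5 = 31/5 = 6.20

6.20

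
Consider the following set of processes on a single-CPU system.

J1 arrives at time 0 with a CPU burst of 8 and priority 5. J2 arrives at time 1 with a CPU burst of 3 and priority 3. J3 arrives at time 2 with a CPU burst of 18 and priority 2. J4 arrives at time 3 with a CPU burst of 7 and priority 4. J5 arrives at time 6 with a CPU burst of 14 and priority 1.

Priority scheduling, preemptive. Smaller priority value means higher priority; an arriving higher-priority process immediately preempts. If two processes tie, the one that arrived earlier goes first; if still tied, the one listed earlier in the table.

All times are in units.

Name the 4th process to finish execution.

Timeline: | J1 0-1 | J2 1-2 | J3 2-6 | J5 6-20 | J3 20-34 | J2 34-36 | J4 36-43 | J1 43-50 |
Completion: J1=50  J2=36  J3=34  J4=43  J5=20
Turnaround (C−A): J1=50  J2=35  J3=32  J4=40  J5=14
Finish order: J5 → J3 → J2 → J4 → J1

J4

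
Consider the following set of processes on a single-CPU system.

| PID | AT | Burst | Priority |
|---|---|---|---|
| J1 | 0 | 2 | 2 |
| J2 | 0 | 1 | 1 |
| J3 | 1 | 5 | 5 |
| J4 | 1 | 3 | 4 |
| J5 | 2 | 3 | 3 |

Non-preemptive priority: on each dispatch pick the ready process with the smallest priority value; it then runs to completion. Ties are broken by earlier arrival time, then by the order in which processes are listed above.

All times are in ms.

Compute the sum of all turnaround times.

29

Timeline: | J2 0-1 | J1 1-3 | J5 3-6 | J4 6-9 | J3 9-14 |
Completion: J1=3  J2=1  J3=14  J4=9  J5=6
Turnaround (C−A): J1=3  J2=1  J3=13  J4=8  J5=4
Turnaround = completion − arrival: J1=3, J2=1, J3=13, J4=8, J5=4
Total turnaround = 3 + 1 + 13 + 8 + 4 = 29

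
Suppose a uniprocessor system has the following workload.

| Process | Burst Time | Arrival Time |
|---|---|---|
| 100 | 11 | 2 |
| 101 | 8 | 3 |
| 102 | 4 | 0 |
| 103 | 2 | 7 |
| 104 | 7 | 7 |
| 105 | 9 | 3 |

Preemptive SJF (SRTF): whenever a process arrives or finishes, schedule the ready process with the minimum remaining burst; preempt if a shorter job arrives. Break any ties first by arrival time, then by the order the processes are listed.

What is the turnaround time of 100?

Timeline: | 102 0-4 | 101 4-7 | 103 7-9 | 101 9-14 | 104 14-21 | 105 21-30 | 100 30-41 |
Completion: 100=41  101=14  102=4  103=9  104=21  105=30
Turnaround(100) = completion − arrival = 41 − 2 = 39

39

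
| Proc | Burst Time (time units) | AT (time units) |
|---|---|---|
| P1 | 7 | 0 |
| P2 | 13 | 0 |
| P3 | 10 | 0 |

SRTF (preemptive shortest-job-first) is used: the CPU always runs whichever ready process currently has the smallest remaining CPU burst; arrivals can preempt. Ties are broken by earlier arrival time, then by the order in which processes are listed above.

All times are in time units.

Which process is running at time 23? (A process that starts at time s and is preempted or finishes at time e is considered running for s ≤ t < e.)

P2

Schedule: | P1 0-7 | P3 7-17 | P2 17-30 |
Completion: P1=7  P2=30  P3=17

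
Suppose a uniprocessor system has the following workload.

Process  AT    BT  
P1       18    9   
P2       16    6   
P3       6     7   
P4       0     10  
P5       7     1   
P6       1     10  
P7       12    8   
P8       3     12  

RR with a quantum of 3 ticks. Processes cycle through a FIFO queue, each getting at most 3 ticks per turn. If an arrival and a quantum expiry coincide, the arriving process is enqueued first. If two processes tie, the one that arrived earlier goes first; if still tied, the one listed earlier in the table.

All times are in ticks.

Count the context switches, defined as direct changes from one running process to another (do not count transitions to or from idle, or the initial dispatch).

Gantt: | P4 0-3 | P6 3-6 | P8 6-9 | P4 9-12 | P3 12-15 | P6 15-18 | P5 18-19 | P8 19-22 | P7 22-25 | P4 25-28 | P3 28-31 | P2 31-34 | P1 34-37 | P6 37-40 | P8 40-43 | P7 43-46 | P4 46-47 | P3 47-48 | P2 48-51 | P1 51-54 | P6 54-55 | P8 55-58 | P7 58-60 | P1 60-63 |
Completion: P1=63  P2=51  P3=48  P4=47  P5=19  P6=55  P7=60  P8=58
Turnaround (C−A): P1=45  P2=35  P3=42  P4=47  P5=12  P6=54  P7=48  P8=55

23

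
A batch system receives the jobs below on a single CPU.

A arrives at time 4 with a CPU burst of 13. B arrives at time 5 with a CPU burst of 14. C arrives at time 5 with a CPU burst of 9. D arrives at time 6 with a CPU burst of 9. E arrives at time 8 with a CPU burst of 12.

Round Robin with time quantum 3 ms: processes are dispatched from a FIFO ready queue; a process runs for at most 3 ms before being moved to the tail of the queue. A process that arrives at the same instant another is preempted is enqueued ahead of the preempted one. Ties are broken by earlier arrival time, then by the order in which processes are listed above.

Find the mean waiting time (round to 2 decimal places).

Timeline: | idle 0-4 | A 4-7 | B 7-10 | C 10-13 | D 13-16 | A 16-19 | E 19-22 | B 22-25 | C 25-28 | D 28-31 | A 31-34 | E 34-37 | B 37-40 | C 40-43 | D 43-46 | A 46-49 | E 49-52 | B 52-55 | A 55-56 | E 56-59 | B 59-61 |
Completion: A=56  B=61  C=43  D=46  E=59
Waiting times: A=39, B=42, C=29, D=31, E=39
Average waiting = (39+42+29+31+39) / 5 = 180/5 = 36.00

36.00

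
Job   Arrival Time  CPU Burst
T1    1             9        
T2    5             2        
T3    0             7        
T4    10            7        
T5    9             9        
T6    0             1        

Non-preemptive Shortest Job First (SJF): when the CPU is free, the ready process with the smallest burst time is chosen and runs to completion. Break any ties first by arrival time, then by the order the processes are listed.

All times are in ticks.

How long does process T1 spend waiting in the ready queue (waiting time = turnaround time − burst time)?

Timeline: | T6 0-1 | T3 1-8 | T2 8-10 | T4 10-17 | T1 17-26 | T5 26-35 |
Completion: T1=26  T2=10  T3=8  T4=17  T5=35  T6=1
Turnaround (C−A): T1=25  T2=5  T3=8  T4=7  T5=26  T6=1
Waiting(T1) = turnaround − burst = 25 − 9 = 16

16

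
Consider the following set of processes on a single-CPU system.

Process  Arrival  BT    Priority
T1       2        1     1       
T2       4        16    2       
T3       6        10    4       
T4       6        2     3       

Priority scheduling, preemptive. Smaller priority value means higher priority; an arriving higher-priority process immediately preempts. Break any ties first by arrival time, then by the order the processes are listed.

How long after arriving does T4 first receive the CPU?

14

Schedule: | idle 0-2 | T1 2-3 | idle 3-4 | T2 4-20 | T4 20-22 | T3 22-32 |
Completion: T1=3  T2=20  T3=32  T4=22
Response(T4) = first start − arrival = 20 − 6 = 14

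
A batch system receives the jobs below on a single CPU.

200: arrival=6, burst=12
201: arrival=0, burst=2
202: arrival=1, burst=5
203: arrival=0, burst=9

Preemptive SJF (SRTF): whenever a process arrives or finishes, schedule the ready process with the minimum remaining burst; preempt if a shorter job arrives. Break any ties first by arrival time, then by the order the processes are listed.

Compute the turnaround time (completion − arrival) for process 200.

22

Schedule: | 201 0-2 | 202 2-7 | 203 7-16 | 200 16-28 |
Completion: 200=28  201=2  202=7  203=16
Turnaround (C−A): 200=22  201=2  202=6  203=16
Turnaround(200) = completion − arrival = 28 − 6 = 22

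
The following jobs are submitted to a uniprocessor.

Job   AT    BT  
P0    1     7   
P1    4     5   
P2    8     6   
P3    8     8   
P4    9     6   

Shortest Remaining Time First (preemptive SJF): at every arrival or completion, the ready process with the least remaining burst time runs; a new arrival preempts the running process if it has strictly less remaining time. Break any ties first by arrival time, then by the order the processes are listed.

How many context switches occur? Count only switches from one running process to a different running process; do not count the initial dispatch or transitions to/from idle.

4

Timeline: | idle 0-1 | P0 1-8 | P1 8-13 | P2 13-19 | P4 19-25 | P3 25-33 |
Completion: P0=8  P1=13  P2=19  P3=33  P4=25
Turnaround (C−A): P0=7  P1=9  P2=11  P3=25  P4=16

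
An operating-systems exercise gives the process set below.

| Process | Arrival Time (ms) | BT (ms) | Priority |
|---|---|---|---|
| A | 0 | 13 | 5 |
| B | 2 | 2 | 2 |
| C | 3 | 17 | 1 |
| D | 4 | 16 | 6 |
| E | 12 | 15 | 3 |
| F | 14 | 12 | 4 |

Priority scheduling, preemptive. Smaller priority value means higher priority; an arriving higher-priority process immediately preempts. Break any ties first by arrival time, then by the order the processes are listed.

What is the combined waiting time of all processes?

149

Schedule: | A 0-2 | B 2-3 | C 3-20 | B 20-21 | E 21-36 | F 36-48 | A 48-59 | D 59-75 |
Completion: A=59  B=21  C=20  D=75  E=36  F=48
Waiting = turnaround − burst: A=46, B=17, C=0, D=55, E=9, F=22
Total waiting = 46 + 17 + 0 + 55 + 9 + 22 = 149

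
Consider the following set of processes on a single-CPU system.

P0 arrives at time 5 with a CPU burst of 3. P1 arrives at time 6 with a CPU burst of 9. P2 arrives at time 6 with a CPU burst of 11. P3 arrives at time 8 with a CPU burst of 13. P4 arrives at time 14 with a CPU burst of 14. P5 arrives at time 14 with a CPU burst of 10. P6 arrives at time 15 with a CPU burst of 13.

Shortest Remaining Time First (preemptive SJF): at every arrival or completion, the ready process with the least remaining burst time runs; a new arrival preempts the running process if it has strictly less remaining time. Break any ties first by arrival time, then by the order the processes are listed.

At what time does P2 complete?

38

Timeline: | idle 0-5 | P0 5-8 | P1 8-17 | P5 17-27 | P2 27-38 | P3 38-51 | P6 51-64 | P4 64-78 |
Completion: P0=8  P1=17  P2=38  P3=51  P4=78  P5=27  P6=64
Turnaround (C−A): P0=3  P1=11  P2=32  P3=43  P4=64  P5=13  P6=49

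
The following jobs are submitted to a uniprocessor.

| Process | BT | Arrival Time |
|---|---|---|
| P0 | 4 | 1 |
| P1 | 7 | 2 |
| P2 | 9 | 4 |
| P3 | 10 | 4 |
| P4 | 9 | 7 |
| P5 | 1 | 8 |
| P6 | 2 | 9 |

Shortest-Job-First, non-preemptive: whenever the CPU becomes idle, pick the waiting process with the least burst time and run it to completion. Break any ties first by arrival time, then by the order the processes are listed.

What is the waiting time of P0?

0

Timeline: | idle 0-1 | P0 1-5 | P1 5-12 | P5 12-13 | P6 13-15 | P2 15-24 | P4 24-33 | P3 33-43 |
Completion: P0=5  P1=12  P2=24  P3=43  P4=33  P5=13  P6=15
Turnaround (C−A): P0=4  P1=10  P2=20  P3=39  P4=26  P5=5  P6=6
Waiting(P0) = turnaround − burst = 4 − 4 = 0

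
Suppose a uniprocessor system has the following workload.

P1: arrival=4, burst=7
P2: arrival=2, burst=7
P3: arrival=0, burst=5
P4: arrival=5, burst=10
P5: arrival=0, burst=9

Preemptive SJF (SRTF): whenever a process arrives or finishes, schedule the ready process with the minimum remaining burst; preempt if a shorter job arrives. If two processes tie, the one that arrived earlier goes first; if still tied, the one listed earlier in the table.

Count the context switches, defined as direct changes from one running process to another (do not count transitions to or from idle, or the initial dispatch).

Gantt: | P3 0-5 | P2 5-12 | P1 12-19 | P5 19-28 | P4 28-38 |
Completion: P1=19  P2=12  P3=5  P4=38  P5=28
Turnaround (C−A): P1=15  P2=10  P3=5  P4=33  P5=28

4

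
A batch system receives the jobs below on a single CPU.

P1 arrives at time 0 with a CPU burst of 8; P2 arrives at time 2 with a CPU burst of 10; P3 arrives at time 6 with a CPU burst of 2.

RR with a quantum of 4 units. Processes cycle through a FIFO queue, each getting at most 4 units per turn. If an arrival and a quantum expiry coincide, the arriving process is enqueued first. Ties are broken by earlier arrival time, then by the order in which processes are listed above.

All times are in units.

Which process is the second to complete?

P3

Gantt: | P1 0-4 | P2 4-8 | P1 8-12 | P3 12-14 | P2 14-20 |
Completion: P1=12  P2=20  P3=14
Turnaround (C−A): P1=12  P2=18  P3=8
Finish order: P1 → P3 → P2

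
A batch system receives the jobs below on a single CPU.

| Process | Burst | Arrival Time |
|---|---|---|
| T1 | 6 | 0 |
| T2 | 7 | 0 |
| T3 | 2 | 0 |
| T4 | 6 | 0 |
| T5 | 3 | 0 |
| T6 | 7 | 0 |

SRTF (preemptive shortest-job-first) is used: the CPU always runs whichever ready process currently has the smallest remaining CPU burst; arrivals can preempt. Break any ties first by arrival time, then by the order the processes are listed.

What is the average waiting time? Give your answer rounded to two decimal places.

Schedule: | T3 0-2 | T5 2-5 | T1 5-11 | T4 11-17 | T2 17-24 | T6 24-31 |
Completion: T1=11  T2=24  T3=2  T4=17  T5=5  T6=31
Waiting times: T1=5, T2=17, T3=0, T4=11, T5=2, T6=24
Average waiting = (5+17+0+11+2+24) / 6 = 59/6 = 9.83

9.83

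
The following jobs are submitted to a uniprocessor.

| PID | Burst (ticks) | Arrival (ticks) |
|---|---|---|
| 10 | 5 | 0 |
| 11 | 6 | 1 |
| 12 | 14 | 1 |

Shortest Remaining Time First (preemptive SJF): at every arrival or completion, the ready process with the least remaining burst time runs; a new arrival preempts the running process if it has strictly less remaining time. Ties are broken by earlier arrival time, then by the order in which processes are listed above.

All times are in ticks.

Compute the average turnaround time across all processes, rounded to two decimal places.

Timeline: | 10 0-5 | 11 5-11 | 12 11-25 |
Completion: 10=5  11=11  12=25
Turnaround times: 10=5, 11=10, 12=24
Average turnaround = (5+10+24) / 3 = 39/3 = 13.00

13.00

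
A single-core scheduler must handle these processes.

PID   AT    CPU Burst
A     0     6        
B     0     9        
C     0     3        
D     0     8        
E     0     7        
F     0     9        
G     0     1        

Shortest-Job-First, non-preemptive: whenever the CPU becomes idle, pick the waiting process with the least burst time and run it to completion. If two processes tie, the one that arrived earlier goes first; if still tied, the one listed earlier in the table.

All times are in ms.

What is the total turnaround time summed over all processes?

134

Gantt: | G 0-1 | C 1-4 | A 4-10 | E 10-17 | D 17-25 | B 25-34 | F 34-43 |
Completion: A=10  B=34  C=4  D=25  E=17  F=43  G=1
Turnaround (C−A): A=10  B=34  C=4  D=25  E=17  F=43  G=1
Turnaround = completion − arrival: A=10, B=34, C=4, D=25, E=17, F=43, G=1
Total turnaround = 10 + 34 + 4 + 25 + 17 + 43 + 1 = 134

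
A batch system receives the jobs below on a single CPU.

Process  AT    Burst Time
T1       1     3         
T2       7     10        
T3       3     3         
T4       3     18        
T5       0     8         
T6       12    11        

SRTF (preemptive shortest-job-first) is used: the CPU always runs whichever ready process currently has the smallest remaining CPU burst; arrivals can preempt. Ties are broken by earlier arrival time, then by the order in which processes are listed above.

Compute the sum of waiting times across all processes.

58

Gantt: | T5 0-1 | T1 1-4 | T3 4-7 | T5 7-14 | T2 14-24 | T6 24-35 | T4 35-53 |
Completion: T1=4  T2=24  T3=7  T4=53  T5=14  T6=35
Waiting = turnaround − burst: T1=0, T2=7, T3=1, T4=32, T5=6, T6=12
Total waiting = 0 + 7 + 1 + 32 + 6 + 12 = 58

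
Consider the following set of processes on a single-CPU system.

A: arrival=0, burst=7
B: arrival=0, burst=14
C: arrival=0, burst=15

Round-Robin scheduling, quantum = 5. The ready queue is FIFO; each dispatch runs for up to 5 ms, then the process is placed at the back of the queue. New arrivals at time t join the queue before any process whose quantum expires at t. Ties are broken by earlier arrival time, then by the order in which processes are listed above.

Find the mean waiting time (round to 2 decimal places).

Gantt: | A 0-5 | B 5-10 | C 10-15 | A 15-17 | B 17-22 | C 22-27 | B 27-31 | C 31-36 |
Completion: A=17  B=31  C=36
Waiting times: A=10, B=17, C=21
Average waiting = (10+17+21) / 3 = 48/3 = 16.00

16.00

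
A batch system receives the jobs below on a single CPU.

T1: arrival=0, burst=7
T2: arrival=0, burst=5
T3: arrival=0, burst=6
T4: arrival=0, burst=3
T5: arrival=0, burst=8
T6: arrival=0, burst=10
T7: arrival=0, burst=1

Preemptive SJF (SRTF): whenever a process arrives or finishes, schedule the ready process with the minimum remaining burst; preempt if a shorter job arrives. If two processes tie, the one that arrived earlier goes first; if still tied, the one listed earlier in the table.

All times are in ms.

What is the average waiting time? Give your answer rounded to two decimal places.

Schedule: | T7 0-1 | T4 1-4 | T2 4-9 | T3 9-15 | T1 15-22 | T5 22-30 | T6 30-40 |
Completion: T1=22  T2=9  T3=15  T4=4  T5=30  T6=40  T7=1
Turnaround (C−A): T1=22  T2=9  T3=15  T4=4  T5=30  T6=40  T7=1
Waiting times: T1=15, T2=4, T3=9, T4=1, T5=22, T6=30, T7=0
Average waiting = (15+4+9+1+22+30+0) / 7 = 81/7 = 11.57

11.57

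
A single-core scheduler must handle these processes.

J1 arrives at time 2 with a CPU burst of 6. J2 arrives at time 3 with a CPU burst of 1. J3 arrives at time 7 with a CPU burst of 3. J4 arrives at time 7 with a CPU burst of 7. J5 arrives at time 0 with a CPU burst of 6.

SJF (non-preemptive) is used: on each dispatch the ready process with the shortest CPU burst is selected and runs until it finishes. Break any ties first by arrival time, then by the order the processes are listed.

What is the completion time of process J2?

Gantt: | J5 0-6 | J2 6-7 | J3 7-10 | J1 10-16 | J4 16-23 |
Completion: J1=16  J2=7  J3=10  J4=23  J5=6

7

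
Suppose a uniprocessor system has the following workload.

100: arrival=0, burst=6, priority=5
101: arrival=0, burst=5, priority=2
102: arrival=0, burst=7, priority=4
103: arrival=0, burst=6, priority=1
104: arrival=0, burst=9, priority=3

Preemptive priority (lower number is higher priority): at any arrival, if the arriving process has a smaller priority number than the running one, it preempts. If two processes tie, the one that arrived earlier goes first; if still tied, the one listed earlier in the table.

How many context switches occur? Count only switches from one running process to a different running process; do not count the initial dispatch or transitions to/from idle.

4

Gantt: | 103 0-6 | 101 6-11 | 104 11-20 | 102 20-27 | 100 27-33 |
Completion: 100=33  101=11  102=27  103=6  104=20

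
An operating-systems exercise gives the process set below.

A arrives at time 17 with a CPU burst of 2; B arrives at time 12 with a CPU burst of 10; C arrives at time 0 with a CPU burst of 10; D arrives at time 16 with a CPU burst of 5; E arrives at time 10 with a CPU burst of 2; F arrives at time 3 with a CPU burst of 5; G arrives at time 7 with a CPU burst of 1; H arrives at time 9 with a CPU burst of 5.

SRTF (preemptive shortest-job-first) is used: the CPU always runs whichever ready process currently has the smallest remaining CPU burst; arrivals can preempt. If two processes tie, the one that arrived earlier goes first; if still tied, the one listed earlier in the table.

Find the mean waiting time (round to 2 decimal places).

5.38

Gantt: | C 0-3 | F 3-8 | G 8-9 | H 9-10 | E 10-12 | H 12-16 | D 16-17 | A 17-19 | D 19-23 | C 23-30 | B 30-40 |
Completion: A=19  B=40  C=30  D=23  E=12  F=8  G=9  H=16
Turnaround (C−A): A=2  B=28  C=30  D=7  E=2  F=5  G=2  H=7
Waiting times: A=0, B=18, C=20, D=2, E=0, F=0, G=1, H=2
Average waiting = (0+18+20+2+0+0+1+2) / 8 = 43/8 = 5.38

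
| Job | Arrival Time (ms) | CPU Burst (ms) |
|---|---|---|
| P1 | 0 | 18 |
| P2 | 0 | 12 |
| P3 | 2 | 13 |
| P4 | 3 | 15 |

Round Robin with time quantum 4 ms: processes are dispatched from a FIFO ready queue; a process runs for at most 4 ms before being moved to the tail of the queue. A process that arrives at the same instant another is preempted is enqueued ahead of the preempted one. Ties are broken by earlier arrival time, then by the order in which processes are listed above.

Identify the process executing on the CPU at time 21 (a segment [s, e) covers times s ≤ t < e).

Timeline: | P1 0-4 | P2 4-8 | P3 8-12 | P4 12-16 | P1 16-20 | P2 20-24 | P3 24-28 | P4 28-32 | P1 32-36 | P2 36-40 | P3 40-44 | P4 44-48 | P1 48-52 | P3 52-53 | P4 53-56 | P1 56-58 |
Completion: P1=58  P2=40  P3=53  P4=56

P2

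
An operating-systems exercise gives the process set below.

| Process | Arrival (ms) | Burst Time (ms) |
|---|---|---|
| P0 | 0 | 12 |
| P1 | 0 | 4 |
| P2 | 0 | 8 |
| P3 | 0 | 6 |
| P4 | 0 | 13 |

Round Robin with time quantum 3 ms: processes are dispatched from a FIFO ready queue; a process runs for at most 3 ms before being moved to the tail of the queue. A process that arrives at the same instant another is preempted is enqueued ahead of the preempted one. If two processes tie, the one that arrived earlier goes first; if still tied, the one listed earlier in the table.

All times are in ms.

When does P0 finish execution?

Schedule: | P0 0-3 | P1 3-6 | P2 6-9 | P3 9-12 | P4 12-15 | P0 15-18 | P1 18-19 | P2 19-22 | P3 22-25 | P4 25-28 | P0 28-31 | P2 31-33 | P4 33-36 | P0 36-39 | P4 39-43 |
Completion: P0=39  P1=19  P2=33  P3=25  P4=43
Turnaround (C−A): P0=39  P1=19  P2=33  P3=25  P4=43

39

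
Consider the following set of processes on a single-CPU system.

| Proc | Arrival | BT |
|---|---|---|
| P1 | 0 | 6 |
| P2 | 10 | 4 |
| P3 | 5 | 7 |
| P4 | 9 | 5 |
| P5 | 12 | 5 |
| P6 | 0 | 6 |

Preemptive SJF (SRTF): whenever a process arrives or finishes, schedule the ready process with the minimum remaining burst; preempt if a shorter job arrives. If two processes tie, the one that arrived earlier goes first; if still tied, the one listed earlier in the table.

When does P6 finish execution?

12

Timeline: | P1 0-6 | P6 6-12 | P2 12-16 | P4 16-21 | P5 21-26 | P3 26-33 |
Completion: P1=6  P2=16  P3=33  P4=21  P5=26  P6=12
Turnaround (C−A): P1=6  P2=6  P3=28  P4=12  P5=14  P6=12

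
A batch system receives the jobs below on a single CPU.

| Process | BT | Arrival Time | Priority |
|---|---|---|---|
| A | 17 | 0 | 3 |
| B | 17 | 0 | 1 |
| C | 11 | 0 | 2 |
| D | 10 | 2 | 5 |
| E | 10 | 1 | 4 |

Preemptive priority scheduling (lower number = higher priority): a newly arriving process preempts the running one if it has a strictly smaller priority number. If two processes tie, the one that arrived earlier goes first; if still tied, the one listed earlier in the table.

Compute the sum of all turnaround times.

207

Gantt: | B 0-17 | C 17-28 | A 28-45 | E 45-55 | D 55-65 |
Completion: A=45  B=17  C=28  D=65  E=55
Turnaround = completion − arrival: A=45, B=17, C=28, D=63, E=54
Total turnaround = 45 + 17 + 28 + 63 + 54 = 207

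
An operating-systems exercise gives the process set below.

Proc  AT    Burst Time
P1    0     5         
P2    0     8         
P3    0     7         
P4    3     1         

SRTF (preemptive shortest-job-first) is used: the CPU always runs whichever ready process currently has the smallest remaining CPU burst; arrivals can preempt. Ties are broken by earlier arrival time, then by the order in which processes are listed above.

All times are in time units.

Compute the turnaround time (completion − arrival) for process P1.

Gantt: | P1 0-3 | P4 3-4 | P1 4-6 | P3 6-13 | P2 13-21 |
Completion: P1=6  P2=21  P3=13  P4=4
Turnaround (C−A): P1=6  P2=21  P3=13  P4=1
Turnaround(P1) = completion − arrival = 6 − 0 = 6

6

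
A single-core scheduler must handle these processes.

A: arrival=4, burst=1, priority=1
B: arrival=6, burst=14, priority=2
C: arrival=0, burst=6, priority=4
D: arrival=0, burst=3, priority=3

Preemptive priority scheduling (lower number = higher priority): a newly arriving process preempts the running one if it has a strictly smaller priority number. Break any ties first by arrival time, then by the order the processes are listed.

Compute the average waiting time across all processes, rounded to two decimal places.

Gantt: | D 0-3 | C 3-4 | A 4-5 | C 5-6 | B 6-20 | C 20-24 |
Completion: A=5  B=20  C=24  D=3
Waiting times: A=0, B=0, C=18, D=0
Average waiting = (0+0+18+0) / 4 = 18/4 = 4.50

4.50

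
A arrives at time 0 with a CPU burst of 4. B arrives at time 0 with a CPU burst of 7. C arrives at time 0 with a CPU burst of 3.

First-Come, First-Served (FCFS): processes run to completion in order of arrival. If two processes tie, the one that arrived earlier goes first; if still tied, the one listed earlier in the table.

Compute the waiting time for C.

11

Gantt: | A 0-4 | B 4-11 | C 11-14 |
Completion: A=4  B=11  C=14
Turnaround (C−A): A=4  B=11  C=14
Waiting(C) = turnaround − burst = 14 − 3 = 11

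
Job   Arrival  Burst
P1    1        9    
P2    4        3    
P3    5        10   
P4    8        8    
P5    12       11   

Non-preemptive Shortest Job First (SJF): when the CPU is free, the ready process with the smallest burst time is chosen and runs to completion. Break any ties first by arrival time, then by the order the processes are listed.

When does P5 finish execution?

42

Gantt: | idle 0-1 | P1 1-10 | P2 10-13 | P4 13-21 | P3 21-31 | P5 31-42 |
Completion: P1=10  P2=13  P3=31  P4=21  P5=42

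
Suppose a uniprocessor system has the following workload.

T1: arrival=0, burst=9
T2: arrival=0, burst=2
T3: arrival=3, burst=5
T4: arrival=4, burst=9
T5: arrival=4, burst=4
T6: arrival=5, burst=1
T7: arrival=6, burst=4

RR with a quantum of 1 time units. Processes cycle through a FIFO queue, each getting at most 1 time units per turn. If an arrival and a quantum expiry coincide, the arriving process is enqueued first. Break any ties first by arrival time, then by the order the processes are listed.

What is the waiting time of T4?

21

Gantt: | T1 0-1 | T2 1-2 | T1 2-3 | T2 3-4 | T3 4-5 | T1 5-6 | T4 6-7 | T5 7-8 | T6 8-9 | T3 9-10 | T7 10-11 | T1 11-12 | T4 12-13 | T5 13-14 | T3 14-15 | T7 15-16 | T1 16-17 | T4 17-18 | T5 18-19 | T3 19-20 | T7 20-21 | T1 21-22 | T4 22-23 | T5 23-24 | T3 24-25 | T7 25-26 | T1 26-27 | T4 27-28 | T1 28-29 | T4 29-30 | T1 30-31 | T4 31-34 |
Completion: T1=31  T2=4  T3=25  T4=34  T5=24  T6=9  T7=26
Turnaround (C−A): T1=31  T2=4  T3=22  T4=30  T5=20  T6=4  T7=20
Waiting(T4) = turnaround − burst = 30 − 9 = 21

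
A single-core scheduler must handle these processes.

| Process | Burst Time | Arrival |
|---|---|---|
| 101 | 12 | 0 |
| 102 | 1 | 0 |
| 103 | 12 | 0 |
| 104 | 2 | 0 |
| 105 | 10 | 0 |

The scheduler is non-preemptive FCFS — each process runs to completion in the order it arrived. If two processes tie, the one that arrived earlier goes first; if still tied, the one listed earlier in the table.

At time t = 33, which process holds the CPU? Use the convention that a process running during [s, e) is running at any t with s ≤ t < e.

Timeline: | 101 0-12 | 102 12-13 | 103 13-25 | 104 25-27 | 105 27-37 |
Completion: 101=12  102=13  103=25  104=27  105=37
Turnaround (C−A): 101=12  102=13  103=25  104=27  105=37

105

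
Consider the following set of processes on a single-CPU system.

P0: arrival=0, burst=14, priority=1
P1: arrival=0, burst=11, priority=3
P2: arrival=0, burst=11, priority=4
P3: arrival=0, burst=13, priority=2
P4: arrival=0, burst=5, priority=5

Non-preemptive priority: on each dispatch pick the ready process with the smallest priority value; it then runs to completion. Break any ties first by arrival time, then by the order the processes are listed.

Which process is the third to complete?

P1

Gantt: | P0 0-14 | P3 14-27 | P1 27-38 | P2 38-49 | P4 49-54 |
Completion: P0=14  P1=38  P2=49  P3=27  P4=54
Turnaround (C−A): P0=14  P1=38  P2=49  P3=27  P4=54
Finish order: P0 → P3 → P1 → P2 → P4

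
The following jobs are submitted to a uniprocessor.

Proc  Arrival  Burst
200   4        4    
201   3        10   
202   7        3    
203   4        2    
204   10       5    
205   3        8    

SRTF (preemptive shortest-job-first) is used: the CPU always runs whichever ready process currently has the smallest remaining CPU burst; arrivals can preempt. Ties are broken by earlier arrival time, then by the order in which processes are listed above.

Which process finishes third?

202

Timeline: | idle 0-3 | 205 3-4 | 203 4-6 | 200 6-10 | 202 10-13 | 204 13-18 | 205 18-25 | 201 25-35 |
Completion: 200=10  201=35  202=13  203=6  204=18  205=25
Turnaround (C−A): 200=6  201=32  202=6  203=2  204=8  205=22
Finish order: 203 → 200 → 202 → 204 → 205 → 201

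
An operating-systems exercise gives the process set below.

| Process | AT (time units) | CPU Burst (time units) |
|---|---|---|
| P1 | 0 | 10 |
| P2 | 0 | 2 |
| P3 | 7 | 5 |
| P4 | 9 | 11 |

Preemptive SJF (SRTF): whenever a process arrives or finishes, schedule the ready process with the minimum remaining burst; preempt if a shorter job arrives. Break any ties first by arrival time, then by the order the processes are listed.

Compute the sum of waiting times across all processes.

15

Schedule: | P2 0-2 | P1 2-12 | P3 12-17 | P4 17-28 |
Completion: P1=12  P2=2  P3=17  P4=28
Waiting = turnaround − burst: P1=2, P2=0, P3=5, P4=8
Total waiting = 2 + 0 + 5 + 8 = 15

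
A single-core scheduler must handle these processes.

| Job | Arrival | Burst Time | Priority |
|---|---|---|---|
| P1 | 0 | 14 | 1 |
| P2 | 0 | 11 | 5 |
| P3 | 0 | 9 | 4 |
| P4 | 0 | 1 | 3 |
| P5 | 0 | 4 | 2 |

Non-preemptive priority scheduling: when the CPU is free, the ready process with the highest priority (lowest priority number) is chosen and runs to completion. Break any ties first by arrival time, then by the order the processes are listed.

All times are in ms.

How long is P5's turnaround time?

18

Schedule: | P1 0-14 | P5 14-18 | P4 18-19 | P3 19-28 | P2 28-39 |
Completion: P1=14  P2=39  P3=28  P4=19  P5=18
Turnaround (C−A): P1=14  P2=39  P3=28  P4=19  P5=18
Turnaround(P5) = completion − arrival = 18 − 0 = 18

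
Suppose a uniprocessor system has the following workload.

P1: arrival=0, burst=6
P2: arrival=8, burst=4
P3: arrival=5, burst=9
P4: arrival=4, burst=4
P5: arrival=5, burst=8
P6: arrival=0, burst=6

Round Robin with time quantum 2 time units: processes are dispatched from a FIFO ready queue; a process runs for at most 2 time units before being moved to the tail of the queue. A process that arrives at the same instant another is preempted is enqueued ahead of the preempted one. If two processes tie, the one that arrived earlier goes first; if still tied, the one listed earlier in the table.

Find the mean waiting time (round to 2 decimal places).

Schedule: | P1 0-2 | P6 2-4 | P1 4-6 | P4 6-8 | P6 8-10 | P3 10-12 | P5 12-14 | P1 14-16 | P2 16-18 | P4 18-20 | P6 20-22 | P3 22-24 | P5 24-26 | P2 26-28 | P3 28-30 | P5 30-32 | P3 32-34 | P5 34-36 | P3 36-37 |
Completion: P1=16  P2=28  P3=37  P4=20  P5=36  P6=22
Turnaround (C−A): P1=16  P2=20  P3=32  P4=16  P5=31  P6=22
Waiting times: P1=10, P2=16, P3=23, P4=12, P5=23, P6=16
Average waiting = (10+16+23+12+23+16) / 6 = 100/6 = 16.67

16.67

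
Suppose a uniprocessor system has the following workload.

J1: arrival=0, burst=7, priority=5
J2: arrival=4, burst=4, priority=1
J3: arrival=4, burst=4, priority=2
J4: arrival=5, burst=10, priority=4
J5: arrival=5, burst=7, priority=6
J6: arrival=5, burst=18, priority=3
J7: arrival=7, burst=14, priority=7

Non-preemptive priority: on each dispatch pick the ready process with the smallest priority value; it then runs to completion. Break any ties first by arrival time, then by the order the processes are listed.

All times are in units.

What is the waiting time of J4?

Schedule: | J1 0-7 | J2 7-11 | J3 11-15 | J6 15-33 | J4 33-43 | J5 43-50 | J7 50-64 |
Completion: J1=7  J2=11  J3=15  J4=43  J5=50  J6=33  J7=64
Turnaround (C−A): J1=7  J2=7  J3=11  J4=38  J5=45  J6=28  J7=57
Waiting(J4) = turnaround − burst = 38 − 10 = 28

28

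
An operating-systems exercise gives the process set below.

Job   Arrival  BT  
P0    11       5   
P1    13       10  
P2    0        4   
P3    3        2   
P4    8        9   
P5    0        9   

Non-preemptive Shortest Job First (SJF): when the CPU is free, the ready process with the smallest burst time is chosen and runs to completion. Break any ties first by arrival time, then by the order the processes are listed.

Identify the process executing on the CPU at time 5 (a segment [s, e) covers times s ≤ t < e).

Timeline: | P2 0-4 | P3 4-6 | P5 6-15 | P0 15-20 | P4 20-29 | P1 29-39 |
Completion: P0=20  P1=39  P2=4  P3=6  P4=29  P5=15
Turnaround (C−A): P0=9  P1=26  P2=4  P3=3  P4=21  P5=15

P3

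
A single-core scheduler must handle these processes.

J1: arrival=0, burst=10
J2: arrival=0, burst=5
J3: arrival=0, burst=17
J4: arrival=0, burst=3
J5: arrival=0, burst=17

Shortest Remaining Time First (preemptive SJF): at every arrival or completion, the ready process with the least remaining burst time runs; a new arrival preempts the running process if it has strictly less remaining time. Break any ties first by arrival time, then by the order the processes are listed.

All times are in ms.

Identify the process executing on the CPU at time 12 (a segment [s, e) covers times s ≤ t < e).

Schedule: | J4 0-3 | J2 3-8 | J1 8-18 | J3 18-35 | J5 35-52 |
Completion: J1=18  J2=8  J3=35  J4=3  J5=52
Turnaround (C−A): J1=18  J2=8  J3=35  J4=3  J5=52

J1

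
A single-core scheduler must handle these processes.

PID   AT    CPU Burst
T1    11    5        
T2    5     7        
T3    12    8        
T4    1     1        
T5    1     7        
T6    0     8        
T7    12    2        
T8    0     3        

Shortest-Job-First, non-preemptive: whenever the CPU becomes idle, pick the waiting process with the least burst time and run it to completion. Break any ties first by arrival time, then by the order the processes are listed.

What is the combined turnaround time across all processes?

109

Timeline: | T8 0-3 | T4 3-4 | T5 4-11 | T1 11-16 | T7 16-18 | T2 18-25 | T6 25-33 | T3 33-41 |
Completion: T1=16  T2=25  T3=41  T4=4  T5=11  T6=33  T7=18  T8=3
Turnaround = completion − arrival: T1=5, T2=20, T3=29, T4=3, T5=10, T6=33, T7=6, T8=3
Total turnaround = 5 + 20 + 29 + 3 + 10 + 33 + 6 + 3 = 109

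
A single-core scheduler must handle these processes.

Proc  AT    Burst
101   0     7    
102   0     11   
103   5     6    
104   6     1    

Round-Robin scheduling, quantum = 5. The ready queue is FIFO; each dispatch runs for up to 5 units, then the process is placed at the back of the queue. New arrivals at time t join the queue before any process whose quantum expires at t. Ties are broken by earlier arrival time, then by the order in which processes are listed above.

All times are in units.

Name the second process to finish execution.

Gantt: | 101 0-5 | 102 5-10 | 103 10-15 | 101 15-17 | 104 17-18 | 102 18-23 | 103 23-24 | 102 24-25 |
Completion: 101=17  102=25  103=24  104=18
Turnaround (C−A): 101=17  102=25  103=19  104=12
Finish order: 101 → 104 → 103 → 102

104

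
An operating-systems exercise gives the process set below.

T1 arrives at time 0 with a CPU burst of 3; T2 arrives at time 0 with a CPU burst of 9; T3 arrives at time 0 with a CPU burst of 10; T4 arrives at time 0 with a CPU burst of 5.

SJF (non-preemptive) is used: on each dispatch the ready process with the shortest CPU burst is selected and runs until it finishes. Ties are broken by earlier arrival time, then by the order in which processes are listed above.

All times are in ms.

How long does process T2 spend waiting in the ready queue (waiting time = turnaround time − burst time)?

8

Gantt: | T1 0-3 | T4 3-8 | T2 8-17 | T3 17-27 |
Completion: T1=3  T2=17  T3=27  T4=8
Turnaround (C−A): T1=3  T2=17  T3=27  T4=8
Waiting(T2) = turnaround − burst = 17 − 9 = 8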